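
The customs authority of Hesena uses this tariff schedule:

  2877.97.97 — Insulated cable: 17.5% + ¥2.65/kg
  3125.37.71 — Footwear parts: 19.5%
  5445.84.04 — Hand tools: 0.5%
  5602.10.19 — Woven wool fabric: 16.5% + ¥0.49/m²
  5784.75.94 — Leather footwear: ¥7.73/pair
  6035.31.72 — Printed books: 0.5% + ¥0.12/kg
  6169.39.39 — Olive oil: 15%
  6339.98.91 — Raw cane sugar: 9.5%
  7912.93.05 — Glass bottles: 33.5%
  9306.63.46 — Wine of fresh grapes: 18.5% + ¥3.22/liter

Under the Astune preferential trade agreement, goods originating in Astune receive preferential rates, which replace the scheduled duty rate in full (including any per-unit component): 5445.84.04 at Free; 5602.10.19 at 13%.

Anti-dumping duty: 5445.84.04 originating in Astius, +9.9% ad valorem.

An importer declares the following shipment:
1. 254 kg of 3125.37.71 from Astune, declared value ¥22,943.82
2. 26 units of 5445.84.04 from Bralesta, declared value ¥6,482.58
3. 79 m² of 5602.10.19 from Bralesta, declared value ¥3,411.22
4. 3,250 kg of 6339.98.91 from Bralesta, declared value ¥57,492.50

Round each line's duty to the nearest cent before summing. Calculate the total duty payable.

Line 1 (3125.37.71, Astune, 254 kg, ¥22,943.82):
Base rate for 3125.37.71 is 19.5%.
Origin Astune is the FTA partner but 3125.37.71 is not on the preference list; base rate stands.
Duty = ¥22,943.82 × 19.5% = ¥4,474.04.
Line 2 (5445.84.04, Bralesta, 26 units, ¥6,482.58):
Base rate for 5445.84.04 is 0.5%.
5445.84.04 has an FTA preferential rate, but origin Bralesta is not Astune; base rate stands.
The additional-duty order on 5445.84.04 targets Astius, not Bralesta; it does not apply.
Duty = ¥6,482.58 × 0.5% = ¥32.41.
Line 3 (5602.10.19, Bralesta, 79 m², ¥3,411.22):
Base rate for 5602.10.19 is 16.5% + ¥0.49/m².
5602.10.19 has an FTA preferential rate, but origin Bralesta is not Astune; base rate stands.
Duty = ¥3,411.22 × 16.5% + 79 × ¥0.49 = ¥601.56.
Line 4 (6339.98.91, Bralesta, 3,250 kg, ¥57,492.50):
Base rate for 6339.98.91 is 9.5%.
Duty = ¥57,492.50 × 9.5% = ¥5,461.79.
Total = ¥4,474.04 + ¥32.41 + ¥601.56 + ¥5,461.79 = ¥10,569.80.

¥10,569.80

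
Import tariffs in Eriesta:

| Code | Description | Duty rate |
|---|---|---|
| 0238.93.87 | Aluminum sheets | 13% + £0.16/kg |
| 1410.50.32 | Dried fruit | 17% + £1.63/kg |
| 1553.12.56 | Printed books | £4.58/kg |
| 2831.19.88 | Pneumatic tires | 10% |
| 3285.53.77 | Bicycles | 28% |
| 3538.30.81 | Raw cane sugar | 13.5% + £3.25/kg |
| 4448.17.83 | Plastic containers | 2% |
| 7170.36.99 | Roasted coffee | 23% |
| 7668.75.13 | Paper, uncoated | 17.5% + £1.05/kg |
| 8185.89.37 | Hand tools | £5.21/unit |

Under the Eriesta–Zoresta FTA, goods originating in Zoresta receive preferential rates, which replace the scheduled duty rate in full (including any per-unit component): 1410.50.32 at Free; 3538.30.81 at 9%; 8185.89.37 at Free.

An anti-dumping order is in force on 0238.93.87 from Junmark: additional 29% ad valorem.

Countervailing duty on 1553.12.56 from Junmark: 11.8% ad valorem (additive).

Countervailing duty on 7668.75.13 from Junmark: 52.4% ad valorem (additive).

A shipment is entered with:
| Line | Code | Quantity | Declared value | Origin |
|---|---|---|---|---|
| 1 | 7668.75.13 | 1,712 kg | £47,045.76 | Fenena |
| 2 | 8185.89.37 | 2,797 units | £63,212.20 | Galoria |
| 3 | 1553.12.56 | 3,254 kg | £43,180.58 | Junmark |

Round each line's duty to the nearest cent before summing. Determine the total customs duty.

£44,601.61

Line 1 (7668.75.13, Fenena, 1,712 kg, £47,045.76):
Base rate for 7668.75.13 is 17.5% + £1.05/kg.
The additional-duty order on 7668.75.13 targets Junmark, not Fenena; it does not apply.
Duty = £47,045.76 × 17.5% + 1,712 × £1.05 = £10,030.61.
Line 2 (8185.89.37, Galoria, 2,797 units, £63,212.20):
Base rate for 8185.89.37 is £5.21/unit.
8185.89.37 has an FTA preferential rate, but origin Galoria is not Zoresta; base rate stands.
Duty = 2,797 × £5.21 = £14,572.37.
Line 3 (1553.12.56, Junmark, 3,254 kg, £43,180.58):
Base rate for 1553.12.56 is £4.58/kg.
Additional duty on 1553.12.56 from Junmark: +11.8% ad valorem. Applied ad valorem rate = 11.8%.
Duty = £43,180.58 × 11.8% + 3,254 × £4.58 = £19,998.63.
Total = £10,030.61 + £14,572.37 + £19,998.63 = £44,601.61.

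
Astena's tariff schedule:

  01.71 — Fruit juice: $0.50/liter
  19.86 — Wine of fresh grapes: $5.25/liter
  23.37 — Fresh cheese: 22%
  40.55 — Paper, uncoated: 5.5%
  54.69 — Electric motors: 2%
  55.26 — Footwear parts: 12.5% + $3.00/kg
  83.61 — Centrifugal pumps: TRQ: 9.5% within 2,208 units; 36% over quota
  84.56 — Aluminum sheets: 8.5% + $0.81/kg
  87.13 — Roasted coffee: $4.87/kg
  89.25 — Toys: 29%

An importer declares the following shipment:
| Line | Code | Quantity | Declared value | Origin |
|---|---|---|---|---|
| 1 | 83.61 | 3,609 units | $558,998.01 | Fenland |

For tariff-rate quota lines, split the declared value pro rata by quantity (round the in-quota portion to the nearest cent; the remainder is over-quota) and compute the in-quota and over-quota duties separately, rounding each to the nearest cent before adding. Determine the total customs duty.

$110,610.05

Line 1 (83.61, Fenland, 3,609 units, $558,998.01):
Code 83.61 is under a tariff-rate quota (threshold 2,208 units). In-quota: 2,208 units at 9.5%; over-quota: 1,401 units at 36%.
Pro-rata value split: in-quota = $558,998.01 × 2,208/3,609 = $341,997.12; over-quota = $558,998.01 − $341,997.12 = $217,000.89.
In-quota duty = $341,997.12 × 9.5% = $32,489.73. Over-quota duty = $217,000.89 × 36% = $78,120.32.
Line duty = $32,489.73 + $78,120.32 = $110,610.05.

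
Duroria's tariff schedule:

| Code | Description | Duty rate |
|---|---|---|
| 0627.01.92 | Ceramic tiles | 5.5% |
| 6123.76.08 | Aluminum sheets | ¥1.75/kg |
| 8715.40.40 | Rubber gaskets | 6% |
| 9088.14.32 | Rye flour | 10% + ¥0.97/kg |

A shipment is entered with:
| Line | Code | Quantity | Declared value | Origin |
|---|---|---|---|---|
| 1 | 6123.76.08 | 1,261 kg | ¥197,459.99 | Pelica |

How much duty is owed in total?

¥2,206.75

Line 1 (6123.76.08, Pelica, 1,261 kg, ¥197,459.99):
Base rate for 6123.76.08 is ¥1.75/kg.
Duty = 1,261 × ¥1.75 = ¥2,206.75.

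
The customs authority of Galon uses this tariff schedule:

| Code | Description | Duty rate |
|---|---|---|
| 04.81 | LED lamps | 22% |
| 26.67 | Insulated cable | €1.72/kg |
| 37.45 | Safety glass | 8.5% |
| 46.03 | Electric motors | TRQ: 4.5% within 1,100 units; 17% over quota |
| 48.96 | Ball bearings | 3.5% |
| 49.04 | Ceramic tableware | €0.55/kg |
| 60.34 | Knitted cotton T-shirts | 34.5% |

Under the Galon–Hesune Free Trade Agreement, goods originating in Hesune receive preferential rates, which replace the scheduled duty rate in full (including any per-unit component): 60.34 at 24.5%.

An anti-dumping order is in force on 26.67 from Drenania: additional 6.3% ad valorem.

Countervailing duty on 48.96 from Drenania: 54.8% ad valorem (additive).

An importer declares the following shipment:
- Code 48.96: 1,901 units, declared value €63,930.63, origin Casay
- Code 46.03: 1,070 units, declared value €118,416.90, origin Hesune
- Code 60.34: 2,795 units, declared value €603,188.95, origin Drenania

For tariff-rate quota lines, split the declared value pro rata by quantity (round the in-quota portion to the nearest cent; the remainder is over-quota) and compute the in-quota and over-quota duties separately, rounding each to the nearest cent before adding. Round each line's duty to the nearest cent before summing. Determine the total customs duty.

Line 1 (48.96, Casay, 1,901 units, €63,930.63):
Base rate for 48.96 is 3.5%.
The additional-duty order on 48.96 targets Drenania, not Casay; it does not apply.
Duty = €63,930.63 × 3.5% = €2,237.57.
Line 2 (46.03, Hesune, 1,070 units, €118,416.90):
Code 46.03 is under a tariff-rate quota (threshold 1,100 units). Quantity 1,070 units is within the quota, so the in-quota rate 4.5% applies to the full value.
Duty = €118,416.90 × 4.5% = €5,328.76.
Line 3 (60.34, Drenania, 2,795 units, €603,188.95):
Base rate for 60.34 is 34.5%.
60.34 has an FTA preferential rate, but origin Drenania is not Hesune; base rate stands.
Duty = €603,188.95 × 34.5% = €208,100.19.
Total = €2,237.57 + €5,328.76 + €208,100.19 = €215,666.52.

€215,666.52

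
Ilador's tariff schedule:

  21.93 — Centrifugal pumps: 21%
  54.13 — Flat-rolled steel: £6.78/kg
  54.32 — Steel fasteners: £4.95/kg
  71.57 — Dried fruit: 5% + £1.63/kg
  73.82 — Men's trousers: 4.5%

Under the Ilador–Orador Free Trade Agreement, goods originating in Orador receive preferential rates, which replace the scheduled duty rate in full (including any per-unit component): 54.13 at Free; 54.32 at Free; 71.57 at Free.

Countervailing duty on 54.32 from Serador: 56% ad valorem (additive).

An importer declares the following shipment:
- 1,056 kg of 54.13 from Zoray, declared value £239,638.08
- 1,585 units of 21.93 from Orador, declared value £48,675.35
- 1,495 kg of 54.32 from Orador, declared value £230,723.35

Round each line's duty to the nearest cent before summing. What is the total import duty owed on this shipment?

£17,381.50

Line 1 (54.13, Zoray, 1,056 kg, £239,638.08):
Base rate for 54.13 is £6.78/kg.
54.13 has an FTA preferential rate, but origin Zoray is not Orador; base rate stands.
Duty = 1,056 × £6.78 = £7,159.68.
Line 2 (21.93, Orador, 1,585 units, £48,675.35):
Base rate for 21.93 is 21%.
Origin Orador is the FTA partner but 21.93 is not on the preference list; base rate stands.
Duty = £48,675.35 × 21% = £10,221.82.
Line 3 (54.32, Orador, 1,495 kg, £230,723.35):
Base rate for 54.32 is £4.95/kg.
Origin Orador qualifies under the Ilador–Orador agreement and 54.32 is covered: preferential rate Free applies instead.
The additional-duty order on 54.32 targets Serador, not Orador; it does not apply.
Duty = £230,723.35 × 0% = £0.00.
Total = £7,159.68 + £10,221.82 + £0.00 = £17,381.50.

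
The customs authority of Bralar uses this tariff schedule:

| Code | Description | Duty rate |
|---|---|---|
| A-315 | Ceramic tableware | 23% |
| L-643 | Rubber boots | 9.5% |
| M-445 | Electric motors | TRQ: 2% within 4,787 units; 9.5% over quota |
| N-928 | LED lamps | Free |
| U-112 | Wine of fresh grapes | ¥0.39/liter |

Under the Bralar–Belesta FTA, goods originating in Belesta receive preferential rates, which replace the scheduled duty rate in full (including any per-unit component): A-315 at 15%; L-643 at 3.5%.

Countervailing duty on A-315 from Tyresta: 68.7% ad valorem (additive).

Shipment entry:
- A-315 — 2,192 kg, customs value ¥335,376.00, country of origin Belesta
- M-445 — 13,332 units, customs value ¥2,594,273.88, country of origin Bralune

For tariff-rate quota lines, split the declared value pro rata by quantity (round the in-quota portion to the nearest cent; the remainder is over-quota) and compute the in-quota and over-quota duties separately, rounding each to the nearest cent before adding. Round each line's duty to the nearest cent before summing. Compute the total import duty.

¥226,899.75

Line 1 (A-315, Belesta, 2,192 kg, ¥335,376.00):
Base rate for A-315 is 23%.
Origin Belesta qualifies under the Bralar–Belesta agreement and A-315 is covered: preferential rate 15% applies instead.
The additional-duty order on A-315 targets Tyresta, not Belesta; it does not apply.
Duty = ¥335,376.00 × 15% = ¥50,306.40.
Line 2 (M-445, Bralune, 13,332 units, ¥2,594,273.88):
Code M-445 is under a tariff-rate quota (threshold 4,787 units). In-quota: 4,787 units at 2%; over-quota: 8,545 units at 9.5%.
Pro-rata value split: in-quota = ¥2,594,273.88 × 4,787/13,332 = ¥931,502.33; over-quota = ¥2,594,273.88 − ¥931,502.33 = ¥1,662,771.55.
In-quota duty = ¥931,502.33 × 2% = ¥18,630.05. Over-quota duty = ¥1,662,771.55 × 9.5% = ¥157,963.30.
Line duty = ¥18,630.05 + ¥157,963.30 = ¥176,593.35.
Total = ¥50,306.40 + ¥176,593.35 = ¥226,899.75.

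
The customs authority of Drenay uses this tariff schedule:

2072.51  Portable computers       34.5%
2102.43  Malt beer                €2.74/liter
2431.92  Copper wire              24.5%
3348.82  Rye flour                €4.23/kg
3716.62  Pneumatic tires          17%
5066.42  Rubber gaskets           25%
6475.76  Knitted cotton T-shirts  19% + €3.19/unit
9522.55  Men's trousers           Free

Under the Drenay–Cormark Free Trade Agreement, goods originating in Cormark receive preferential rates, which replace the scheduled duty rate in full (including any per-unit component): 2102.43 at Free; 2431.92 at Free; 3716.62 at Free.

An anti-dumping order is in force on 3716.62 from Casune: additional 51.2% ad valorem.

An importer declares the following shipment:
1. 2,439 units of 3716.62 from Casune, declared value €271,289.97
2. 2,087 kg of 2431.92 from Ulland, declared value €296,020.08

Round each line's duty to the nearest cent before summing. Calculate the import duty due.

€257,544.68

Line 1 (3716.62, Casune, 2,439 units, €271,289.97):
Base rate for 3716.62 is 17%.
3716.62 has an FTA preferential rate, but origin Casune is not Cormark; base rate stands.
Additional duty on 3716.62 from Casune: +51.2%. Applied ad valorem rate: 17% + 51.2% = 68.2%.
Duty = €271,289.97 × 68.2% = €185,019.76.
Line 2 (2431.92, Ulland, 2,087 kg, €296,020.08):
Base rate for 2431.92 is 24.5%.
2431.92 has an FTA preferential rate, but origin Ulland is not Cormark; base rate stands.
Duty = €296,020.08 × 24.5% = €72,524.92.
Total = €185,019.76 + €72,524.92 = €257,544.68.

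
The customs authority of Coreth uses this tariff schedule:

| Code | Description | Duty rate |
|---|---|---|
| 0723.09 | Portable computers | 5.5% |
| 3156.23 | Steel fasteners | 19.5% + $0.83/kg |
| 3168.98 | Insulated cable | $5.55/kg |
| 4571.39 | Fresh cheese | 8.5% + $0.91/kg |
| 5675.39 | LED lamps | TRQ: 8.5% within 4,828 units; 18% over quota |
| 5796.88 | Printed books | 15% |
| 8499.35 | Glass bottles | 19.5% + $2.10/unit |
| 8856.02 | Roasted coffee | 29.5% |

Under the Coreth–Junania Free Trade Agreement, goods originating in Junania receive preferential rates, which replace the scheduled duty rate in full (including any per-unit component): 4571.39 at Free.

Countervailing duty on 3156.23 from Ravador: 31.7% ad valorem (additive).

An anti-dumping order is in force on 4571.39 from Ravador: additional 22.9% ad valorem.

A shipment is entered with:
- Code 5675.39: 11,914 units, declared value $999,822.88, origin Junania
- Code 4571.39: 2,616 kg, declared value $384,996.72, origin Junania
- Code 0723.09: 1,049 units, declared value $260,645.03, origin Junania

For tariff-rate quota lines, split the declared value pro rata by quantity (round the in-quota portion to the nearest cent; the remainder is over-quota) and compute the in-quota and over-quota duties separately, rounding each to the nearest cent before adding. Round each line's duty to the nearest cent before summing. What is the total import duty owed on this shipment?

$155,812.85

Line 1 (5675.39, Junania, 11,914 units, $999,822.88):
Code 5675.39 is under a tariff-rate quota (threshold 4,828 units). In-quota: 4,828 units at 8.5%; over-quota: 7,086 units at 18%.
Pro-rata value split: in-quota = $999,822.88 × 4,828/11,914 = $405,165.76; over-quota = $999,822.88 − $405,165.76 = $594,657.12.
In-quota duty = $405,165.76 × 8.5% = $34,439.09. Over-quota duty = $594,657.12 × 18% = $107,038.28.
Line duty = $34,439.09 + $107,038.28 = $141,477.37.
Line 2 (4571.39, Junania, 2,616 kg, $384,996.72):
Base rate for 4571.39 is 8.5% + $0.91/kg.
Origin Junania qualifies under the Coreth–Junania agreement and 4571.39 is covered: preferential rate Free applies instead.
The additional-duty order on 4571.39 targets Ravador, not Junania; it does not apply.
Duty = $384,996.72 × 0% = $0.00.
Line 3 (0723.09, Junania, 1,049 units, $260,645.03):
Base rate for 0723.09 is 5.5%.
Origin Junania is the FTA partner but 0723.09 is not on the preference list; base rate stands.
Duty = $260,645.03 × 5.5% = $14,335.48.
Total = $141,477.37 + $0.00 + $14,335.48 = $155,812.85.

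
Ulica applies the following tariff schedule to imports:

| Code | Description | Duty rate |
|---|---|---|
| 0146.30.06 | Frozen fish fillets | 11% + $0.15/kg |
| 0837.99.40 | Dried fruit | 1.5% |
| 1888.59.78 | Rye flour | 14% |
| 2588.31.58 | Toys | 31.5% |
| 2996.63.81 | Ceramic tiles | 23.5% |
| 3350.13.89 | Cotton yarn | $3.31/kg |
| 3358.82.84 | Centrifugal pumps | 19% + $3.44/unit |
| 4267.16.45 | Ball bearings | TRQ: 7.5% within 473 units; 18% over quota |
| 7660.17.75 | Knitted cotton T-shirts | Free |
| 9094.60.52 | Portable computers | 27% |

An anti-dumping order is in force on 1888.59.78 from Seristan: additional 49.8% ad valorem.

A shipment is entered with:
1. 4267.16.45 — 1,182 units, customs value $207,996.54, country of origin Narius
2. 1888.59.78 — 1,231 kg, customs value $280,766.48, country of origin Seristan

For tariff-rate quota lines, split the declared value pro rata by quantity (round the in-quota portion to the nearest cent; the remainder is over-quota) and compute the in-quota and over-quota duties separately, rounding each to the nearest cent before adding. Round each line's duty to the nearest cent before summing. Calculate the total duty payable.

$207,828.84

Line 1 (4267.16.45, Narius, 1,182 units, $207,996.54):
Code 4267.16.45 is under a tariff-rate quota (threshold 473 units). In-quota: 473 units at 7.5%; over-quota: 709 units at 18%.
Pro-rata value split: in-quota = $207,996.54 × 473/1,182 = $83,233.81; over-quota = $207,996.54 − $83,233.81 = $124,762.73.
In-quota duty = $83,233.81 × 7.5% = $6,242.54. Over-quota duty = $124,762.73 × 18% = $22,457.29.
Line duty = $6,242.54 + $22,457.29 = $28,699.83.
Line 2 (1888.59.78, Seristan, 1,231 kg, $280,766.48):
Base rate for 1888.59.78 is 14%.
Additional duty on 1888.59.78 from Seristan: +49.8%. Applied ad valorem rate: 14% + 49.8% = 63.8%.
Duty = $280,766.48 × 63.8% = $179,129.01.
Total = $28,699.83 + $179,129.01 = $207,828.84.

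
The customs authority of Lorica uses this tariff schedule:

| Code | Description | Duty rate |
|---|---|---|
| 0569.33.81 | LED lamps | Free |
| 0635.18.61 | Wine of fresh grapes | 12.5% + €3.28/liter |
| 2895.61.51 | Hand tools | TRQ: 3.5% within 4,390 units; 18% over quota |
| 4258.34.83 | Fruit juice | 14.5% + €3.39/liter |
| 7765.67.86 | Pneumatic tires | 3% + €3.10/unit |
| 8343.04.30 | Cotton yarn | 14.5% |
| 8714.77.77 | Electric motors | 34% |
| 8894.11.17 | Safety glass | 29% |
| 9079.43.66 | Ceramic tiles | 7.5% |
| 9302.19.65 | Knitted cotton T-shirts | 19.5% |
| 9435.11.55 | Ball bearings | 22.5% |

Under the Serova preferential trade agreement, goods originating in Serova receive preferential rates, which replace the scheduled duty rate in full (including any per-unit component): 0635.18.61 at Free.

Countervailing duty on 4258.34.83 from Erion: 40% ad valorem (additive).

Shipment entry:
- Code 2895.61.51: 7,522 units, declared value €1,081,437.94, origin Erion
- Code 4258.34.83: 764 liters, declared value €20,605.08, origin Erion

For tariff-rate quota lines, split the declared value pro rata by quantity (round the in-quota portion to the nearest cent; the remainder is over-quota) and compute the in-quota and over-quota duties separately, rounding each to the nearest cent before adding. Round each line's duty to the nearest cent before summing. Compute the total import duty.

€116,961.77

Line 1 (2895.61.51, Erion, 7,522 units, €1,081,437.94):
Code 2895.61.51 is under a tariff-rate quota (threshold 4,390 units). In-quota: 4,390 units at 3.5%; over-quota: 3,132 units at 18%.
Pro-rata value split: in-quota = €1,081,437.94 × 4,390/7,522 = €631,150.30; over-quota = €1,081,437.94 − €631,150.30 = €450,287.64.
In-quota duty = €631,150.30 × 3.5% = €22,090.26. Over-quota duty = €450,287.64 × 18% = €81,051.78.
Line duty = €22,090.26 + €81,051.78 = €103,142.04.
Line 2 (4258.34.83, Erion, 764 liters, €20,605.08):
Base rate for 4258.34.83 is 14.5% + €3.39/liter.
Additional duty on 4258.34.83 from Erion: +40%. Applied ad valorem rate: 14.5% + 40% = 54.5%.
Duty = €20,605.08 × 54.5% + 764 × €3.39 = €13,819.73.
Total = €103,142.04 + €13,819.73 = €116,961.77.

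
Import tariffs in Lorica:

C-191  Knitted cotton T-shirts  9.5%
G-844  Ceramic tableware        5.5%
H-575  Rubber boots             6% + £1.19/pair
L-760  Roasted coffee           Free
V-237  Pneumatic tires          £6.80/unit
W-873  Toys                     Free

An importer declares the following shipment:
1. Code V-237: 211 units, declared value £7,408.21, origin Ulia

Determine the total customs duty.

Line 1 (V-237, Ulia, 211 units, £7,408.21):
Base rate for V-237 is £6.80/unit.
Duty = 211 × £6.80 = £1,434.80.

£1,434.80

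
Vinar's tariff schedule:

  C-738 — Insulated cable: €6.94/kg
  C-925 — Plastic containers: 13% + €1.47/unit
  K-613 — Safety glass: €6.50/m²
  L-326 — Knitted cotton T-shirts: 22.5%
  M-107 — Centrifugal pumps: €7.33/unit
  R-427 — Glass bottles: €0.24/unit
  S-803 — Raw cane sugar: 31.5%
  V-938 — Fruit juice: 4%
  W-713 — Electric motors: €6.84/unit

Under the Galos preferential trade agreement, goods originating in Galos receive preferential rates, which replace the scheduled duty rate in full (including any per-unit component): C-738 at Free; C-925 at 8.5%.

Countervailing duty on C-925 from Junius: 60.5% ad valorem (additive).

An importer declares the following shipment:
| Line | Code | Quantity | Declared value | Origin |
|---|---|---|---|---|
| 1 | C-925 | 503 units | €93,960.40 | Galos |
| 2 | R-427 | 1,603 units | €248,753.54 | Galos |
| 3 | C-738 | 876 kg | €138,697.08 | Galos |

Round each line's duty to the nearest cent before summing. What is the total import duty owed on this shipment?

€8,371.35

Line 1 (C-925, Galos, 503 units, €93,960.40):
Base rate for C-925 is 13% + €1.47/unit.
Origin Galos qualifies under the Vinar–Galos agreement and C-925 is covered: preferential rate 8.5% applies instead.
The additional-duty order on C-925 targets Junius, not Galos; it does not apply.
Duty = €93,960.40 × 8.5% = €7,986.63.
Line 2 (R-427, Galos, 1,603 units, €248,753.54):
Base rate for R-427 is €0.24/unit.
Origin Galos is the FTA partner but R-427 is not on the preference list; base rate stands.
Duty = 1,603 × €0.24 = €384.72.
Line 3 (C-738, Galos, 876 kg, €138,697.08):
Base rate for C-738 is €6.94/kg.
Origin Galos qualifies under the Vinar–Galos agreement and C-738 is covered: preferential rate Free applies instead.
Duty = €138,697.08 × 0% = €0.00.
Total = €7,986.63 + €384.72 + €0.00 = €8,371.35.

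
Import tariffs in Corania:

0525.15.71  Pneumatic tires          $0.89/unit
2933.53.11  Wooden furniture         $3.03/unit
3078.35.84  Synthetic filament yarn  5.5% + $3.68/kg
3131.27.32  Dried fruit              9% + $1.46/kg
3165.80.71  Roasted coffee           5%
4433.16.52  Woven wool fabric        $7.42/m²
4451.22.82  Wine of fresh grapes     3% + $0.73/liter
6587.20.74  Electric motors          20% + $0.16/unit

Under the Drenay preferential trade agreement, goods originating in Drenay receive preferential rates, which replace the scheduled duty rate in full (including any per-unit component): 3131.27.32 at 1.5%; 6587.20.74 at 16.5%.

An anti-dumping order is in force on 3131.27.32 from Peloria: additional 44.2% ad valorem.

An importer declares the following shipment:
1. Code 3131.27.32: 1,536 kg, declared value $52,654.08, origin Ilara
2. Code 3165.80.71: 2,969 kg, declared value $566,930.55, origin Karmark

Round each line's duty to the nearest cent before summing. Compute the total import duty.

$35,327.96

Line 1 (3131.27.32, Ilara, 1,536 kg, $52,654.08):
Base rate for 3131.27.32 is 9% + $1.46/kg.
3131.27.32 has an FTA preferential rate, but origin Ilara is not Drenay; base rate stands.
The additional-duty order on 3131.27.32 targets Peloria, not Ilara; it does not apply.
Duty = $52,654.08 × 9% + 1,536 × $1.46 = $6,981.43.
Line 2 (3165.80.71, Karmark, 2,969 kg, $566,930.55):
Base rate for 3165.80.71 is 5%.
Duty = $566,930.55 × 5% = $28,346.53.
Total = $6,981.43 + $28,346.53 = $35,327.96.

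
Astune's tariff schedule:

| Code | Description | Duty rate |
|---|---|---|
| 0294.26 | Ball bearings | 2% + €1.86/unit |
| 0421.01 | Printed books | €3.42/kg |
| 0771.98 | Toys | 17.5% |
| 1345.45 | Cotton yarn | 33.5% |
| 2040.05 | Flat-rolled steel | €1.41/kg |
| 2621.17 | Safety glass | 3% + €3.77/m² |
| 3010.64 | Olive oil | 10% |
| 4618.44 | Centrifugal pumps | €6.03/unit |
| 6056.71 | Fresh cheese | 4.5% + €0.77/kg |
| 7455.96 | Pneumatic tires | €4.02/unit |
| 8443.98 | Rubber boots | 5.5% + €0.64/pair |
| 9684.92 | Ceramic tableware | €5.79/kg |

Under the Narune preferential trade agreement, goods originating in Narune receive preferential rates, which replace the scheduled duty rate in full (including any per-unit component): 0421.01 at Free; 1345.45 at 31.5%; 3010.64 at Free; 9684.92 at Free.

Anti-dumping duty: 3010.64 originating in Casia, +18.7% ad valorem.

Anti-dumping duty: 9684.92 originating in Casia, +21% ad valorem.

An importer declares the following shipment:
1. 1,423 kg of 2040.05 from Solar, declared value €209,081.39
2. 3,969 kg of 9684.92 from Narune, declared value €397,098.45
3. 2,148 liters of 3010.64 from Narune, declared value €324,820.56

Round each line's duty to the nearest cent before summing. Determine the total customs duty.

Line 1 (2040.05, Solar, 1,423 kg, €209,081.39):
Base rate for 2040.05 is €1.41/kg.
Duty = 1,423 × €1.41 = €2,006.43.
Line 2 (9684.92, Narune, 3,969 kg, €397,098.45):
Base rate for 9684.92 is €5.79/kg.
Origin Narune qualifies under the Astune–Narune agreement and 9684.92 is covered: preferential rate Free applies instead.
The additional-duty order on 9684.92 targets Casia, not Narune; it does not apply.
Duty = €397,098.45 × 0% = €0.00.
Line 3 (3010.64, Narune, 2,148 liters, €324,820.56):
Base rate for 3010.64 is 10%.
Origin Narune qualifies under the Astune–Narune agreement and 3010.64 is covered: preferential rate Free applies instead.
The additional-duty order on 3010.64 targets Casia, not Narune; it does not apply.
Duty = €324,820.56 × 0% = €0.00.
Total = €2,006.43 + €0.00 + €0.00 = €2,006.43.

€2,006.43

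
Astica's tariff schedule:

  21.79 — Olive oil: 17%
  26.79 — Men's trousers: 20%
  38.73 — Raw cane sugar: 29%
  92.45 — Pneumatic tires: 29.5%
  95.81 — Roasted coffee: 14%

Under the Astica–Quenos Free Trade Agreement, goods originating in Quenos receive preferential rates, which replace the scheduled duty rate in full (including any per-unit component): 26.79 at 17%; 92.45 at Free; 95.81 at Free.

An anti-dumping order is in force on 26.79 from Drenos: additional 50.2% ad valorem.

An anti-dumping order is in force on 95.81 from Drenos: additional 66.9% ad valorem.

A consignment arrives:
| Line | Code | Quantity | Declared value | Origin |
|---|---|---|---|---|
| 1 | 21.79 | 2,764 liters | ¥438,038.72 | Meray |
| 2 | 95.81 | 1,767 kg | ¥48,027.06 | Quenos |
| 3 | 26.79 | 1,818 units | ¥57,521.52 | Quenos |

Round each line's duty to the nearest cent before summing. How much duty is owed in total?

Line 1 (21.79, Meray, 2,764 liters, ¥438,038.72):
Base rate for 21.79 is 17%.
Duty = ¥438,038.72 × 17% = ¥74,466.58.
Line 2 (95.81, Quenos, 1,767 kg, ¥48,027.06):
Base rate for 95.81 is 14%.
Origin Quenos qualifies under the Astica–Quenos agreement and 95.81 is covered: preferential rate Free applies instead.
The additional-duty order on 95.81 targets Drenos, not Quenos; it does not apply.
Duty = ¥48,027.06 × 0% = ¥0.00.
Line 3 (26.79, Quenos, 1,818 units, ¥57,521.52):
Base rate for 26.79 is 20%.
Origin Quenos qualifies under the Astica–Quenos agreement and 26.79 is covered: preferential rate 17% applies instead.
The additional-duty order on 26.79 targets Drenos, not Quenos; it does not apply.
Duty = ¥57,521.52 × 17% = ¥9,778.66.
Total = ¥74,466.58 + ¥0.00 + ¥9,778.66 = ¥84,245.24.

¥84,245.24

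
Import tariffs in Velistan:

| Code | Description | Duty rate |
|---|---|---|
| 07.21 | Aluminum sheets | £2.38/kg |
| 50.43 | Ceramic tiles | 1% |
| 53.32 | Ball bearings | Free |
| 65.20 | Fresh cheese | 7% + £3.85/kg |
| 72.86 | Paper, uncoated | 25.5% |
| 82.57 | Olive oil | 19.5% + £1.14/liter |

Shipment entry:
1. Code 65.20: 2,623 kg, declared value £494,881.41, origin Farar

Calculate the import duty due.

Line 1 (65.20, Farar, 2,623 kg, £494,881.41):
Base rate for 65.20 is 7% + £3.85/kg.
Duty = £494,881.41 × 7% + 2,623 × £3.85 = £44,740.25.

£44,740.25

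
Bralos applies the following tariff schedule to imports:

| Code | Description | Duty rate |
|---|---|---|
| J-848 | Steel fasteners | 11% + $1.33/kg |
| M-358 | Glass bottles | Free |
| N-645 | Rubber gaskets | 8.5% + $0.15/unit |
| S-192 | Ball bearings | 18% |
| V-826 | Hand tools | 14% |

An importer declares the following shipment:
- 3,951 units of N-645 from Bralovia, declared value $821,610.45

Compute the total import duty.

Line 1 (N-645, Bralovia, 3,951 units, $821,610.45):
Base rate for N-645 is 8.5% + $0.15/unit.
Duty = $821,610.45 × 8.5% + 3,951 × $0.15 = $70,429.54.

$70,429.54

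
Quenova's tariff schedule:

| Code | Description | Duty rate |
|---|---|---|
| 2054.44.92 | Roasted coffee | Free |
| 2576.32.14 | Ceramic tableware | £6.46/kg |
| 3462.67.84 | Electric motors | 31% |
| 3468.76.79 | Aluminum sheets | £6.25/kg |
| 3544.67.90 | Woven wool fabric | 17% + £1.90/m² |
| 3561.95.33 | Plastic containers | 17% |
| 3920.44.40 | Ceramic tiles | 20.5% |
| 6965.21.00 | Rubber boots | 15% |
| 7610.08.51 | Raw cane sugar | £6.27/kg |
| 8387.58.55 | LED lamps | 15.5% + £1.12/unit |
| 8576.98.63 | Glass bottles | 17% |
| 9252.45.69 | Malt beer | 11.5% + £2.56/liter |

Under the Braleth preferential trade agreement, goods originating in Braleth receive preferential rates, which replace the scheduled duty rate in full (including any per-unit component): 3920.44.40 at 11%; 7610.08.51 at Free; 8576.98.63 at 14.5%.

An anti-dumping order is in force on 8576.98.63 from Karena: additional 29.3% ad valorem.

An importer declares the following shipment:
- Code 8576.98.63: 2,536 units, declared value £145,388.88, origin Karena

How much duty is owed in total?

Line 1 (8576.98.63, Karena, 2,536 units, £145,388.88):
Base rate for 8576.98.63 is 17%.
8576.98.63 has an FTA preferential rate, but origin Karena is not Braleth; base rate stands.
Additional duty on 8576.98.63 from Karena: +29.3%. Applied ad valorem rate: 17% + 29.3% = 46.3%.
Duty = £145,388.88 × 46.3% = £67,315.05.

£67,315.05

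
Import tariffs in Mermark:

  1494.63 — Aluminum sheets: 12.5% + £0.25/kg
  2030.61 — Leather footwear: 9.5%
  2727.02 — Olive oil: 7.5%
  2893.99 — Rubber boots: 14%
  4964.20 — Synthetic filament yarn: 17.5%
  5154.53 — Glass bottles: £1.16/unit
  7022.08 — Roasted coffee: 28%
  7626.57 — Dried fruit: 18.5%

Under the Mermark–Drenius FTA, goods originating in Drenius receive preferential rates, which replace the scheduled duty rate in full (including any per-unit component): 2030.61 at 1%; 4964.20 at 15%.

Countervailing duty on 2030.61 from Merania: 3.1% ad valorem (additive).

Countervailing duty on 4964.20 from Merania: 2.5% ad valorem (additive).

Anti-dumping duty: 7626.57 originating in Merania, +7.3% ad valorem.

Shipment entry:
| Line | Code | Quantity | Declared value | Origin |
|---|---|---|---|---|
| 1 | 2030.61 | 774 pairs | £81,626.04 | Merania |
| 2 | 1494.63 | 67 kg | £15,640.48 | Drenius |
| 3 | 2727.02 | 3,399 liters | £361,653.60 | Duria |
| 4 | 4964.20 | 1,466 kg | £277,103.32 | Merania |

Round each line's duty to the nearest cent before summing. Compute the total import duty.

Line 1 (2030.61, Merania, 774 pairs, £81,626.04):
Base rate for 2030.61 is 9.5%.
2030.61 has an FTA preferential rate, but origin Merania is not Drenius; base rate stands.
Additional duty on 2030.61 from Merania: +3.1%. Applied ad valorem rate: 9.5% + 3.1% = 12.6%.
Duty = £81,626.04 × 12.6% = £10,284.88.
Line 2 (1494.63, Drenius, 67 kg, £15,640.48):
Base rate for 1494.63 is 12.5% + £0.25/kg.
Origin Drenius is the FTA partner but 1494.63 is not on the preference list; base rate stands.
Duty = £15,640.48 × 12.5% + 67 × £0.25 = £1,971.81.
Line 3 (2727.02, Duria, 3,399 liters, £361,653.60):
Base rate for 2727.02 is 7.5%.
Duty = £361,653.60 × 7.5% = £27,124.02.
Line 4 (4964.20, Merania, 1,466 kg, £277,103.32):
Base rate for 4964.20 is 17.5%.
4964.20 has an FTA preferential rate, but origin Merania is not Drenius; base rate stands.
Additional duty on 4964.20 from Merania: +2.5%. Applied ad valorem rate: 17.5% + 2.5% = 20%.
Duty = £277,103.32 × 20% = £55,420.66.
Total = £10,284.88 + £1,971.81 + £27,124.02 + £55,420.66 = £94,801.37.

£94,801.37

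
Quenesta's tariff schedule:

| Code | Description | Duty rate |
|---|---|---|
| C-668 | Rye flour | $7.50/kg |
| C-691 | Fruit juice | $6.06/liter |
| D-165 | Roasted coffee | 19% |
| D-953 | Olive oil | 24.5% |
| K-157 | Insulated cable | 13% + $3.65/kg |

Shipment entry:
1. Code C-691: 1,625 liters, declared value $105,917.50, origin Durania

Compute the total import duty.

$9,847.50

Line 1 (C-691, Durania, 1,625 liters, $105,917.50):
Base rate for C-691 is $6.06/liter.
Duty = 1,625 × $6.06 = $9,847.50.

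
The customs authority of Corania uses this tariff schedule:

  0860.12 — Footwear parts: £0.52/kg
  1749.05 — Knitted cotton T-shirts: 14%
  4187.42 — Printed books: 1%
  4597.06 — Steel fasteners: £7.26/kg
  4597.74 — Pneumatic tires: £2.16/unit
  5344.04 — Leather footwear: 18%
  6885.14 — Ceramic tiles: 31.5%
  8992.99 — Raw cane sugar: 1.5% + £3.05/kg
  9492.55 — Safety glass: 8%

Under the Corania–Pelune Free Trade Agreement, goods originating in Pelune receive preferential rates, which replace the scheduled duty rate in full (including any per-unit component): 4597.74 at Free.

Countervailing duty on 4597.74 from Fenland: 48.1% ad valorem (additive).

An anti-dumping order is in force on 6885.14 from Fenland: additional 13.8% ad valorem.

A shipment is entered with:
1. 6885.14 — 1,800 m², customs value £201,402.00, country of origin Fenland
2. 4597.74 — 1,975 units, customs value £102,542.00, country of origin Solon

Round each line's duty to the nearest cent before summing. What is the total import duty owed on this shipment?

Line 1 (6885.14, Fenland, 1,800 m², £201,402.00):
Base rate for 6885.14 is 31.5%.
Additional duty on 6885.14 from Fenland: +13.8%. Applied ad valorem rate: 31.5% + 13.8% = 45.3%.
Duty = £201,402.00 × 45.3% = £91,235.11.
Line 2 (4597.74, Solon, 1,975 units, £102,542.00):
Base rate for 4597.74 is £2.16/unit.
4597.74 has an FTA preferential rate, but origin Solon is not Pelune; base rate stands.
The additional-duty order on 4597.74 targets Fenland, not Solon; it does not apply.
Duty = 1,975 × £2.16 = £4,266.00.
Total = £91,235.11 + £4,266.00 = £95,501.11.

£95,501.11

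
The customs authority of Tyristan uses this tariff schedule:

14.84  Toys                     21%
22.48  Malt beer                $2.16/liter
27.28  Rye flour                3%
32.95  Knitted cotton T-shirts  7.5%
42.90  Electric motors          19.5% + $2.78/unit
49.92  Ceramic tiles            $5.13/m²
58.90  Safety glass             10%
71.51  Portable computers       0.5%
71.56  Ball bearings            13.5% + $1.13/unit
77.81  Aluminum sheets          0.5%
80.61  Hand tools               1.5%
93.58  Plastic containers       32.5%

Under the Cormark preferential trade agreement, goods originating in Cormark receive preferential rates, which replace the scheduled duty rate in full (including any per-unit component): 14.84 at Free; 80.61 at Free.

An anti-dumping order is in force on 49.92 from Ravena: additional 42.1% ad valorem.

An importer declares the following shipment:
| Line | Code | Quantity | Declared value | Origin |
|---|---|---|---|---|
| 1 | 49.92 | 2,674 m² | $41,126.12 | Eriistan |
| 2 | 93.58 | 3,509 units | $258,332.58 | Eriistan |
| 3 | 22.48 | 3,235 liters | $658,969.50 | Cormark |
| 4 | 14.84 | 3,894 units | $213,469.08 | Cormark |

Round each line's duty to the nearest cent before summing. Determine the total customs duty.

Line 1 (49.92, Eriistan, 2,674 m², $41,126.12):
Base rate for 49.92 is $5.13/m².
The additional-duty order on 49.92 targets Ravena, not Eriistan; it does not apply.
Duty = 2,674 × $5.13 = $13,717.62.
Line 2 (93.58, Eriistan, 3,509 units, $258,332.58):
Base rate for 93.58 is 32.5%.
Duty = $258,332.58 × 32.5% = $83,958.09.
Line 3 (22.48, Cormark, 3,235 liters, $658,969.50):
Base rate for 22.48 is $2.16/liter.
Origin Cormark is the FTA partner but 22.48 is not on the preference list; base rate stands.
Duty = 3,235 × $2.16 = $6,987.60.
Line 4 (14.84, Cormark, 3,894 units, $213,469.08):
Base rate for 14.84 is 21%.
Origin Cormark qualifies under the Tyristan–Cormark agreement and 14.84 is covered: preferential rate Free applies instead.
Duty = $213,469.08 × 0% = $0.00.
Total = $13,717.62 + $83,958.09 + $6,987.60 + $0.00 = $104,663.31.

$104,663.31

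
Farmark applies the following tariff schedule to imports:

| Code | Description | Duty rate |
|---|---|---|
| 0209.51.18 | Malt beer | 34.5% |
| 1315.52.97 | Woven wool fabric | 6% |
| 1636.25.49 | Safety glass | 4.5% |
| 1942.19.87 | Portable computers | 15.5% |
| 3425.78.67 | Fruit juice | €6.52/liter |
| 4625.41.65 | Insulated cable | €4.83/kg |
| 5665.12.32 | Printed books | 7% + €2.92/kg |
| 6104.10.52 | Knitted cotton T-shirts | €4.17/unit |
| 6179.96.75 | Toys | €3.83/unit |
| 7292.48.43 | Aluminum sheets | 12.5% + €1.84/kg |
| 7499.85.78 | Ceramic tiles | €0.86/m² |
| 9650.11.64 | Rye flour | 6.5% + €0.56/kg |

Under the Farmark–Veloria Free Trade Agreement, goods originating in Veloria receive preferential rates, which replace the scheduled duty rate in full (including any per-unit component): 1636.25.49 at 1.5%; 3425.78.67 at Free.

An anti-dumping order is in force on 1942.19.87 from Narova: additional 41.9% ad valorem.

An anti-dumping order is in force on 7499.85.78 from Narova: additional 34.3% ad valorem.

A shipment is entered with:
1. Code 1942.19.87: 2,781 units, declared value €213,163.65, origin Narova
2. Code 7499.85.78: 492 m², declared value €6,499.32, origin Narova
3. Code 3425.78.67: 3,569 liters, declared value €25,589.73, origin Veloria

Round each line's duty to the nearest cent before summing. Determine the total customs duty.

Line 1 (1942.19.87, Narova, 2,781 units, €213,163.65):
Base rate for 1942.19.87 is 15.5%.
Additional duty on 1942.19.87 from Narova: +41.9%. Applied ad valorem rate: 15.5% + 41.9% = 57.4%.
Duty = €213,163.65 × 57.4% = €122,355.94.
Line 2 (7499.85.78, Narova, 492 m², €6,499.32):
Base rate for 7499.85.78 is €0.86/m².
Additional duty on 7499.85.78 from Narova: +34.3% ad valorem. Applied ad valorem rate = 34.3%.
Duty = €6,499.32 × 34.3% + 492 × €0.86 = €2,652.39.
Line 3 (3425.78.67, Veloria, 3,569 liters, €25,589.73):
Base rate for 3425.78.67 is €6.52/liter.
Origin Veloria qualifies under the Farmark–Veloria agreement and 3425.78.67 is covered: preferential rate Free applies instead.
Duty = €25,589.73 × 0% = €0.00.
Total = €122,355.94 + €2,652.39 + €0.00 = €125,008.33.

€125,008.33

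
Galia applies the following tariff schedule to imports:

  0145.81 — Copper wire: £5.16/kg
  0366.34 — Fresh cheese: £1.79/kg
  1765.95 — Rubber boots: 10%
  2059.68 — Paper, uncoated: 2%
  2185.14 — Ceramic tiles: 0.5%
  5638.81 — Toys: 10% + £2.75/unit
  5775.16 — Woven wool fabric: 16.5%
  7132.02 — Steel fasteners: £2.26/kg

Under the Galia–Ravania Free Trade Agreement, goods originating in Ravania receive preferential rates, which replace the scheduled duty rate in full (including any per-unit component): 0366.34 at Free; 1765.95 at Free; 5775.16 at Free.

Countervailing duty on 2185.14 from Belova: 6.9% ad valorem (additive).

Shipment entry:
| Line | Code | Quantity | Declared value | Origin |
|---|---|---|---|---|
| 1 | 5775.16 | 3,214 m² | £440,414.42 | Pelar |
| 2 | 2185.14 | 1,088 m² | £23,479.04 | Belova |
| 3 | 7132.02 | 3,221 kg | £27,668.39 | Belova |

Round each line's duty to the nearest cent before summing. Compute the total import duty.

£81,685.29

Line 1 (5775.16, Pelar, 3,214 m², £440,414.42):
Base rate for 5775.16 is 16.5%.
5775.16 has an FTA preferential rate, but origin Pelar is not Ravania; base rate stands.
Duty = £440,414.42 × 16.5% = £72,668.38.
Line 2 (2185.14, Belova, 1,088 m², £23,479.04):
Base rate for 2185.14 is 0.5%.
Additional duty on 2185.14 from Belova: +6.9%. Applied ad valorem rate: 0.5% + 6.9% = 7.4%.
Duty = £23,479.04 × 7.4% = £1,737.45.
Line 3 (7132.02, Belova, 3,221 kg, £27,668.39):
Base rate for 7132.02 is £2.26/kg.
Duty = 3,221 × £2.26 = £7,279.46.
Total = £72,668.38 + £1,737.45 + £7,279.46 = £81,685.29.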